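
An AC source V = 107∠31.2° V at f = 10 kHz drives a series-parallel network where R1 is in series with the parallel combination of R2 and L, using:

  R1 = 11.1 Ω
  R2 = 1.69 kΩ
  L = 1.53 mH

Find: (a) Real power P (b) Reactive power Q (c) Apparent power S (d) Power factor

Step 1 — Angular frequency: ω = 2π·f = 2π·1e+04 = 6.283e+04 rad/s.
Step 2 — Component impedances:
  R1: Z = R = 11.1 Ω
  R2: Z = R = 1690 Ω
  L: Z = jωL = j·6.283e+04·0.00153 = 0 + j96.13 Ω
Step 3 — Parallel branch: R2 || L = 1/(1/R2 + 1/L) = 5.451 + j95.82 Ω.
Step 4 — Series with R1: Z_total = R1 + (R2 || L) = 16.55 + j95.82 Ω = 97.24∠80.2° Ω.
Step 5 — Source phasor: V = 107∠31.2° V = 91.52 + j55.43 V.
Step 6 — Current: I = V / Z = 0.7219 - j0.8305 A = 1.1∠-49.0° A.
Step 7 — Complex power: S = V·I* = 20.04 + j116 VA.
Step 8 — Real power: P = Re(S) = 20.04 W.
Step 9 — Reactive power: Q = Im(S) = 116 VAR.
Step 10 — Apparent power: |S| = 117.7 VA.
Step 11 — Power factor: PF = P/|S| = 0.1702 (lagging).

(a) P = 20.04 W  (b) Q = 116 VAR  (c) S = 117.7 VA  (d) PF = 0.1702 (lagging)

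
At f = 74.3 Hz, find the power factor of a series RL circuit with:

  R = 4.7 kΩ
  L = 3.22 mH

Step 1 — Angular frequency: ω = 2π·f = 2π·74.3 = 466.8 rad/s.
Step 2 — Component impedances:
  R: Z = R = 4700 Ω
  L: Z = jωL = j·466.8·0.00322 = 0 + j1.503 Ω
Step 3 — Series combination: Z_total = R + L = 4700 + j1.503 Ω = 4700∠0.0° Ω.
Step 4 — Power factor: PF = cos(φ) = Re(Z)/|Z| = 4700/4700 = 1.
Step 5 — Type: Im(Z) = 1.503 ⇒ lagging (phase φ = 0.0°).

PF = 1 (lagging, φ = 0.0°)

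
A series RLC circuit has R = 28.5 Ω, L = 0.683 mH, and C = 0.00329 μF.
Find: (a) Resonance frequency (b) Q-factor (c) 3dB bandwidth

Step 1 — Resonance: ω₀ = 1/√(LC) = 1/√(0.000683·3.29e-09) = 6.671e+05 rad/s.
Step 2 — f₀ = ω₀/(2π) = 1.062e+05 Hz.
Step 3 — Series Q: Q = ω₀L/R = 6.671e+05·0.000683/28.5 = 15.99.
Step 4 — Bandwidth: Δω = ω₀/Q = 4.173e+04 rad/s; BW = Δω/(2π) = 6641 Hz.

(a) f₀ = 1.062e+05 Hz  (b) Q = 15.99  (c) BW = 6641 Hz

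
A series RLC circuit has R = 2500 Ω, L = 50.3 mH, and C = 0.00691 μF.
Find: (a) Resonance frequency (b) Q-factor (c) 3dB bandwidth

Step 1 — Resonance condition Im(Z)=0 gives ω₀ = 1/√(LC).
Step 2 — ω₀ = 1/√(0.0503·6.91e-09) = 5.364e+04 rad/s.
Step 3 — f₀ = ω₀/(2π) = 8537 Hz.
Step 4 — Series Q: Q = ω₀L/R = 5.364e+04·0.0503/2500 = 1.079.
Step 5 — 3dB bandwidth: Δω = ω₀/Q = 4.97e+04 rad/s; BW = Δω/(2π) = 7910 Hz.

(a) f₀ = 8537 Hz  (b) Q = 1.079  (c) BW = 7910 Hz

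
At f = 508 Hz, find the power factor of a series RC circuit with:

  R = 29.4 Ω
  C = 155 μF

Step 1 — Angular frequency: ω = 2π·f = 2π·508 = 3192 rad/s.
Step 2 — Component impedances:
  R: Z = R = 29.4 Ω
  C: Z = 1/(jωC) = -j/(ω·C) = 0 - j2.021 Ω
Step 3 — Series combination: Z_total = R + C = 29.4 - j2.021 Ω = 29.47∠-3.9° Ω.
Step 4 — Power factor: PF = cos(φ) = Re(Z)/|Z| = 29.4/29.47 = 0.9976.
Step 5 — Type: Im(Z) = -2.021 ⇒ leading (phase φ = -3.9°).

PF = 0.9976 (leading, φ = -3.9°)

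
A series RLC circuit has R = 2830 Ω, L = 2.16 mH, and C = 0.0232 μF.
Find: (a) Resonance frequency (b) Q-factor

Step 1 — Resonance condition Im(Z)=0 gives ω₀ = 1/√(LC).
Step 2 — ω₀ = 1/√(0.00216·2.32e-08) = 1.413e+05 rad/s.
Step 3 — f₀ = ω₀/(2π) = 2.248e+04 Hz.
Step 4 — Series Q: Q = ω₀L/R = 1.413e+05·0.00216/2830 = 0.1078.

(a) f₀ = 2.248e+04 Hz  (b) Q = 0.1078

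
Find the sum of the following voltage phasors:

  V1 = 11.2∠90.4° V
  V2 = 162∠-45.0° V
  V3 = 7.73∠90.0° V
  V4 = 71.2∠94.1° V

Step 1 — Convert each phasor to rectangular form:
  V1 = 11.2·(cos(90.4°) + j·sin(90.4°)) = -0.07819 + j11.2 V
  V2 = 162·(cos(-45.0°) + j·sin(-45.0°)) = 114.6 - j114.6 V
  V3 = 7.73·(cos(90.0°) + j·sin(90.0°)) = 0 + j7.73 V
  V4 = 71.2·(cos(94.1°) + j·sin(94.1°)) = -5.091 + j71.02 V
Step 2 — Sum components: V_total = 109.4 - j24.6 V.
Step 3 — Convert to polar: |V_total| = 112.1 V, ∠V_total = -12.7°.

V_total = 112.1∠-12.7° V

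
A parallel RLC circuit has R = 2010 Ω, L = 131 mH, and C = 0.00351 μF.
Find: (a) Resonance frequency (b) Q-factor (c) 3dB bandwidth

Step 1 — Resonance: ω₀ = 1/√(LC) = 1/√(0.131·3.51e-09) = 4.663e+04 rad/s.
Step 2 — f₀ = ω₀/(2π) = 7422 Hz.
Step 3 — Parallel Q: Q = R/(ω₀L) = 2010/(4.663e+04·0.131) = 0.329.
Step 4 — Bandwidth: Δω = ω₀/Q = 1.417e+05 rad/s; BW = Δω/(2π) = 2.256e+04 Hz.

(a) f₀ = 7422 Hz  (b) Q = 0.329  (c) BW = 2.256e+04 Hz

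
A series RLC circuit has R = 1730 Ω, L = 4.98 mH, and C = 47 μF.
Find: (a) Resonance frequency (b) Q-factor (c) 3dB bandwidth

Step 1 — Resonance condition Im(Z)=0 gives ω₀ = 1/√(LC).
Step 2 — ω₀ = 1/√(0.00498·4.7e-05) = 2067 rad/s.
Step 3 — f₀ = ω₀/(2π) = 329 Hz.
Step 4 — Series Q: Q = ω₀L/R = 2067·0.00498/1730 = 0.00595.
Step 5 — 3dB bandwidth: Δω = ω₀/Q = 3.474e+05 rad/s; BW = Δω/(2π) = 5.529e+04 Hz.

(a) f₀ = 329 Hz  (b) Q = 0.00595  (c) BW = 5.529e+04 Hz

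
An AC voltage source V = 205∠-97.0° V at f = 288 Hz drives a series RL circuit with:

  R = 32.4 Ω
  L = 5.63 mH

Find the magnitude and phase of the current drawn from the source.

Step 1 — Angular frequency: ω = 2π·f = 2π·288 = 1810 rad/s.
Step 2 — Component impedances:
  R: Z = R = 32.4 Ω
  L: Z = jωL = j·1810·0.00563 = 0 + j10.19 Ω
Step 3 — Series combination: Z_total = R + L = 32.4 + j10.19 Ω = 33.96∠17.5° Ω.
Step 4 — Source phasor: V = 205∠-97.0° V = -24.98 - j203.5 V.
Step 5 — Ohm's law: I = V / Z_total = (-24.98 - j203.5) / (32.4 + j10.19) = -2.499 - j5.494 A.
Step 6 — Convert to polar: |I| = 6.036 A, ∠I = -114.5°.

I = 6.036∠-114.5° A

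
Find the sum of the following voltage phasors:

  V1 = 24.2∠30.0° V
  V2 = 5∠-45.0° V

Step 1 — Convert each phasor to rectangular form:
  V1 = 24.2·(cos(30.0°) + j·sin(30.0°)) = 20.96 + j12.1 V
  V2 = 5·(cos(-45.0°) + j·sin(-45.0°)) = 3.536 - j3.536 V
Step 2 — Sum components: V_total = 24.49 + j8.564 V.
Step 3 — Convert to polar: |V_total| = 25.95 V, ∠V_total = 19.3°.

V_total = 25.95∠19.3° V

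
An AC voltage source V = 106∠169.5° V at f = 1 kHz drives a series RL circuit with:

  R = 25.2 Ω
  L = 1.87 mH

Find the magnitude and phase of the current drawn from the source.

Step 1 — Angular frequency: ω = 2π·f = 2π·1000 = 6283 rad/s.
Step 2 — Component impedances:
  R: Z = R = 25.2 Ω
  L: Z = jωL = j·6283·0.00187 = 0 + j11.75 Ω
Step 3 — Series combination: Z_total = R + L = 25.2 + j11.75 Ω = 27.8∠25.0° Ω.
Step 4 — Source phasor: V = 106∠169.5° V = -104.2 + j19.32 V.
Step 5 — Ohm's law: I = V / Z_total = (-104.2 + j19.32) / (25.2 + j11.75) = -3.104 + j2.214 A.
Step 6 — Convert to polar: |I| = 3.812 A, ∠I = 144.5°.

I = 3.812∠144.5° A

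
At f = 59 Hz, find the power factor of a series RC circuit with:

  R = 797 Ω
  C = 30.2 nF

Step 1 — Angular frequency: ω = 2π·f = 2π·59 = 370.7 rad/s.
Step 2 — Component impedances:
  R: Z = R = 797 Ω
  C: Z = 1/(jωC) = -j/(ω·C) = 0 - j8.932e+04 Ω
Step 3 — Series combination: Z_total = R + C = 797 - j8.932e+04 Ω = 8.933e+04∠-89.5° Ω.
Step 4 — Power factor: PF = cos(φ) = Re(Z)/|Z| = 797/8.933e+04 = 0.008922.
Step 5 — Type: Im(Z) = -8.932e+04 ⇒ leading (phase φ = -89.5°).

PF = 0.008922 (leading, φ = -89.5°)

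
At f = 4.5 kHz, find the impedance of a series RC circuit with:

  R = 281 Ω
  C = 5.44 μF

Step 1 — Angular frequency: ω = 2π·f = 2π·4500 = 2.827e+04 rad/s.
Step 2 — Component impedances:
  R: Z = R = 281 Ω
  C: Z = 1/(jωC) = -j/(ω·C) = 0 - j6.501 Ω
Step 3 — Series combination: Z_total = R + C = 281 - j6.501 Ω = 281.1∠-1.3° Ω.

Z = 281 - j6.501 Ω = 281.1∠-1.3° Ω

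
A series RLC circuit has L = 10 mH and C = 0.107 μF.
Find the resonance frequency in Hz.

Step 1 — Resonance condition Im(Z)=0 gives ω₀ = 1/√(LC).
Step 2 — ω₀ = 1/√(0.01·1.07e-07) = 3.057e+04 rad/s.
Step 3 — f₀ = ω₀/(2π) = 4866 Hz.

f₀ = 4866 Hz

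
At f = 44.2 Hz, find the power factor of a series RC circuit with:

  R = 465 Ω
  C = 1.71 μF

Step 1 — Angular frequency: ω = 2π·f = 2π·44.2 = 277.7 rad/s.
Step 2 — Component impedances:
  R: Z = R = 465 Ω
  C: Z = 1/(jωC) = -j/(ω·C) = 0 - j2106 Ω
Step 3 — Series combination: Z_total = R + C = 465 - j2106 Ω = 2156∠-77.5° Ω.
Step 4 — Power factor: PF = cos(φ) = Re(Z)/|Z| = 465/2156.5 = 0.2156.
Step 5 — Type: Im(Z) = -2106 ⇒ leading (phase φ = -77.5°).

PF = 0.2156 (leading, φ = -77.5°)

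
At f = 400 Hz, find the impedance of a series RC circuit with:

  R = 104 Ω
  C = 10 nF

Step 1 — Angular frequency: ω = 2π·f = 2π·400 = 2513 rad/s.
Step 2 — Component impedances:
  R: Z = R = 104 Ω
  C: Z = 1/(jωC) = -j/(ω·C) = 0 - j3.979e+04 Ω
Step 3 — Series combination: Z_total = R + C = 104 - j3.979e+04 Ω = 3.979e+04∠-89.9° Ω.

Z = 104 - j3.979e+04 Ω = 3.979e+04∠-89.9° Ω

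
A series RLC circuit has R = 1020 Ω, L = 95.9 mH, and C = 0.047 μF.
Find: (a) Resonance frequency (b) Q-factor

Step 1 — Resonance condition Im(Z)=0 gives ω₀ = 1/√(LC).
Step 2 — ω₀ = 1/√(0.0959·4.7e-08) = 1.49e+04 rad/s.
Step 3 — f₀ = ω₀/(2π) = 2371 Hz.
Step 4 — Series Q: Q = ω₀L/R = 1.49e+04·0.0959/1020 = 1.4.

(a) f₀ = 2371 Hz  (b) Q = 1.4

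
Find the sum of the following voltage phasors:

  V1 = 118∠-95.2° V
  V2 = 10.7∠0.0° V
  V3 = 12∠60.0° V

Step 1 — Convert each phasor to rectangular form:
  V1 = 118·(cos(-95.2°) + j·sin(-95.2°)) = -10.69 - j117.5 V
  V2 = 10.7·(cos(0.0°) + j·sin(0.0°)) = 10.7 V
  V3 = 12·(cos(60.0°) + j·sin(60.0°)) = 6 + j10.39 V
Step 2 — Sum components: V_total = 6.005 - j107.1 V.
Step 3 — Convert to polar: |V_total| = 107.3 V, ∠V_total = -86.8°.

V_total = 107.3∠-86.8° V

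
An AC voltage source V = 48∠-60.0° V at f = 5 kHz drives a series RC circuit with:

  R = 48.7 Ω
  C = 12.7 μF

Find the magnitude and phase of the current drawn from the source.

Step 1 — Angular frequency: ω = 2π·f = 2π·5000 = 3.142e+04 rad/s.
Step 2 — Component impedances:
  R: Z = R = 48.7 Ω
  C: Z = 1/(jωC) = -j/(ω·C) = 0 - j2.506 Ω
Step 3 — Series combination: Z_total = R + C = 48.7 - j2.506 Ω = 48.76∠-2.9° Ω.
Step 4 — Source phasor: V = 48∠-60.0° V = 24 - j41.57 V.
Step 5 — Ohm's law: I = V / Z_total = (24 - j41.57) / (48.7 - j2.506) = 0.5353 - j0.826 A.
Step 6 — Convert to polar: |I| = 0.9843 A, ∠I = -57.1°.

I = 0.9843∠-57.1° A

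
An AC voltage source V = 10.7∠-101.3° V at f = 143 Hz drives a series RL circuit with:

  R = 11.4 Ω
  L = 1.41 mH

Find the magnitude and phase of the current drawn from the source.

Step 1 — Angular frequency: ω = 2π·f = 2π·143 = 898.5 rad/s.
Step 2 — Component impedances:
  R: Z = R = 11.4 Ω
  L: Z = jωL = j·898.5·0.00141 = 0 + j1.267 Ω
Step 3 — Series combination: Z_total = R + L = 11.4 + j1.267 Ω = 11.47∠6.3° Ω.
Step 4 — Source phasor: V = 10.7∠-101.3° V = -2.097 - j10.49 V.
Step 5 — Ohm's law: I = V / Z_total = (-2.097 - j10.49) / (11.4 + j1.267) = -0.2827 - j0.889 A.
Step 6 — Convert to polar: |I| = 0.9329 A, ∠I = -107.6°.

I = 0.9329∠-107.6° A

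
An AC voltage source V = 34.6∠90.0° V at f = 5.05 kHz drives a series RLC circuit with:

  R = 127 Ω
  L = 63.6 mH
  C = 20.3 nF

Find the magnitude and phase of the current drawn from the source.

Step 1 — Angular frequency: ω = 2π·f = 2π·5050 = 3.173e+04 rad/s.
Step 2 — Component impedances:
  R: Z = R = 127 Ω
  L: Z = jωL = j·3.173e+04·0.0636 = 0 + j2018 Ω
  C: Z = 1/(jωC) = -j/(ω·C) = 0 - j1553 Ω
Step 3 — Series combination: Z_total = R + L + C = 127 + j465.5 Ω = 482.5∠74.7° Ω.
Step 4 — Source phasor: V = 34.6∠90.0° V = 0 + j34.6 V.
Step 5 — Ohm's law: I = V / Z_total = (0 + j34.6) / (127 + j465.5) = 0.06918 + j0.01887 A.
Step 6 — Convert to polar: |I| = 0.0717 A, ∠I = 15.3°.

I = 0.0717∠15.3° A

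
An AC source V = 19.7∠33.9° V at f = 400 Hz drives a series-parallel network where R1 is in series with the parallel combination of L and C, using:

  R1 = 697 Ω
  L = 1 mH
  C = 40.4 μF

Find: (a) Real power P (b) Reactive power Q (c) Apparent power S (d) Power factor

Step 1 — Angular frequency: ω = 2π·f = 2π·400 = 2513 rad/s.
Step 2 — Component impedances:
  R1: Z = R = 697 Ω
  L: Z = jωL = j·2513·0.001 = 0 + j2.513 Ω
  C: Z = 1/(jωC) = -j/(ω·C) = 0 - j9.849 Ω
Step 3 — Parallel branch: L || C = 1/(1/L + 1/C) = 0 + j3.374 Ω.
Step 4 — Series with R1: Z_total = R1 + (L || C) = 697 + j3.374 Ω = 697∠0.3° Ω.
Step 5 — Source phasor: V = 19.7∠33.9° V = 16.35 + j10.99 V.
Step 6 — Current: I = V / Z = 0.02354 + j0.01565 A = 0.02826∠33.6° A.
Step 7 — Complex power: S = V·I* = 0.5568 + j0.002696 VA.
Step 8 — Real power: P = Re(S) = 0.5568 W.
Step 9 — Reactive power: Q = Im(S) = 0.002696 VAR.
Step 10 — Apparent power: |S| = 0.5568 VA.
Step 11 — Power factor: PF = P/|S| = 1 (lagging).

(a) P = 0.5568 W  (b) Q = 0.002696 VAR  (c) S = 0.5568 VA  (d) PF = 1 (lagging)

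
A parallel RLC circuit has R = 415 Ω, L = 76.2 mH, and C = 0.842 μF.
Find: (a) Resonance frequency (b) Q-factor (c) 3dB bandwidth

Step 1 — Resonance: ω₀ = 1/√(LC) = 1/√(0.0762·8.42e-07) = 3948 rad/s.
Step 2 — f₀ = ω₀/(2π) = 628.3 Hz.
Step 3 — Parallel Q: Q = R/(ω₀L) = 415/(3948·0.0762) = 1.38.
Step 4 — Bandwidth: Δω = ω₀/Q = 2862 rad/s; BW = Δω/(2π) = 455.5 Hz.

(a) f₀ = 628.3 Hz  (b) Q = 1.38  (c) BW = 455.5 Hz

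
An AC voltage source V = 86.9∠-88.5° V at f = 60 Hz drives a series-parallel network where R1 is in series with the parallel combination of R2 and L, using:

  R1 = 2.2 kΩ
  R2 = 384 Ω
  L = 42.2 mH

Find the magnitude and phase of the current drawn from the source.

Step 1 — Angular frequency: ω = 2π·f = 2π·60 = 377 rad/s.
Step 2 — Component impedances:
  R1: Z = R = 2200 Ω
  R2: Z = R = 384 Ω
  L: Z = jωL = j·377·0.0422 = 0 + j15.91 Ω
Step 3 — Parallel branch: R2 || L = 1/(1/R2 + 1/L) = 0.658 + j15.88 Ω.
Step 4 — Series with R1: Z_total = R1 + (R2 || L) = 2201 + j15.88 Ω = 2201∠0.4° Ω.
Step 5 — Source phasor: V = 86.9∠-88.5° V = 2.275 - j86.87 V.
Step 6 — Ohm's law: I = V / Z_total = (2.275 - j86.87) / (2201 + j15.88) = 0.0007488 - j0.03948 A.
Step 7 — Convert to polar: |I| = 0.03949 A, ∠I = -88.9°.

I = 0.03949∠-88.9° A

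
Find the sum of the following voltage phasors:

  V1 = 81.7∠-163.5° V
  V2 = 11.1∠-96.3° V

Step 1 — Convert each phasor to rectangular form:
  V1 = 81.7·(cos(-163.5°) + j·sin(-163.5°)) = -78.34 - j23.2 V
  V2 = 11.1·(cos(-96.3°) + j·sin(-96.3°)) = -1.218 - j11.03 V
Step 2 — Sum components: V_total = -79.55 - j34.24 V.
Step 3 — Convert to polar: |V_total| = 86.61 V, ∠V_total = -156.7°.

V_total = 86.61∠-156.7° V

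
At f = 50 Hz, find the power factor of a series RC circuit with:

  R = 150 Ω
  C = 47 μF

Step 1 — Angular frequency: ω = 2π·f = 2π·50 = 314.2 rad/s.
Step 2 — Component impedances:
  R: Z = R = 150 Ω
  C: Z = 1/(jωC) = -j/(ω·C) = 0 - j67.73 Ω
Step 3 — Series combination: Z_total = R + C = 150 - j67.73 Ω = 164.6∠-24.3° Ω.
Step 4 — Power factor: PF = cos(φ) = Re(Z)/|Z| = 150/164.58 = 0.9114.
Step 5 — Type: Im(Z) = -67.73 ⇒ leading (phase φ = -24.3°).

PF = 0.9114 (leading, φ = -24.3°)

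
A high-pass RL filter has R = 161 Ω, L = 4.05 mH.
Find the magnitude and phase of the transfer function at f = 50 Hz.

Step 1 — Angular frequency: ω = 2π·50 = 314.2 rad/s.
Step 2 — Transfer function: H(jω) = jωL/(R + jωL).
Step 3 — Numerator jωL = j·1.272; denominator R + jωL = 161 + j1.272.
Step 4 — H = 6.245e-05 + j0.007902.
Step 5 — Magnitude: |H| = 0.007903 (-42.0 dB); phase: φ = 89.5°.

|H| = 0.007903 (-42.0 dB), φ = 89.5°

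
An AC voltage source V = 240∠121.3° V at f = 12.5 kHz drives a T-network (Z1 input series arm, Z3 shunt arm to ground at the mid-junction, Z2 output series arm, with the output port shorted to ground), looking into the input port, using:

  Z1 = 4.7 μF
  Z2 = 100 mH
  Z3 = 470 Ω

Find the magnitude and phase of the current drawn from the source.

Step 1 — Angular frequency: ω = 2π·f = 2π·1.25e+04 = 7.854e+04 rad/s.
Step 2 — Component impedances:
  Z1: Z = 1/(jωC) = -j/(ω·C) = 0 - j2.709 Ω
  Z2: Z = jωL = j·7.854e+04·0.1 = 0 + j7854 Ω
  Z3: Z = R = 470 Ω
Step 3 — With the output port shorted to ground, the output series arm Z2 runs from the junction to ground; the shunt arm Z3 also runs from the junction to ground. They appear in parallel: Z3 || Z2 = 468.3 + j28.03 Ω.
Step 4 — Series with input arm Z1: Z_in = Z1 + (Z3 || Z2) = 468.3 + j25.32 Ω = 469∠3.1° Ω.
Step 5 — Source phasor: V = 240∠121.3° V = -124.7 + j205.1 V.
Step 6 — Ohm's law: I = V / Z_total = (-124.7 + j205.1) / (468.3 + j25.32) = -0.2419 + j0.451 A.
Step 7 — Convert to polar: |I| = 0.5117 A, ∠I = 118.2°.

I = 0.5117∠118.2° A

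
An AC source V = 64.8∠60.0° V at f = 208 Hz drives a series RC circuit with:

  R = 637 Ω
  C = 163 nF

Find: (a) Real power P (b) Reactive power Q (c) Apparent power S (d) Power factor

Step 1 — Angular frequency: ω = 2π·f = 2π·208 = 1307 rad/s.
Step 2 — Component impedances:
  R: Z = R = 637 Ω
  C: Z = 1/(jωC) = -j/(ω·C) = 0 - j4694 Ω
Step 3 — Series combination: Z_total = R + C = 637 - j4694 Ω = 4737∠-82.3° Ω.
Step 4 — Source phasor: V = 64.8∠60.0° V = 32.4 + j56.12 V.
Step 5 — Current: I = V / Z = -0.01082 + j0.00837 A = 0.01368∠142.3° A.
Step 6 — Complex power: S = V·I* = 0.1192 - j0.8783 VA.
Step 7 — Real power: P = Re(S) = 0.1192 W.
Step 8 — Reactive power: Q = Im(S) = -0.8783 VAR.
Step 9 — Apparent power: |S| = 0.8864 VA.
Step 10 — Power factor: PF = P/|S| = 0.1345 (leading).

(a) P = 0.1192 W  (b) Q = -0.8783 VAR  (c) S = 0.8864 VA  (d) PF = 0.1345 (leading)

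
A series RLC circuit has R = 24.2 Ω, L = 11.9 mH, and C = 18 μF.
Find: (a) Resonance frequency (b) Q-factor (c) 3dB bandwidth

Step 1 — Resonance: ω₀ = 1/√(LC) = 1/√(0.0119·1.8e-05) = 2161 rad/s.
Step 2 — f₀ = ω₀/(2π) = 343.9 Hz.
Step 3 — Series Q: Q = ω₀L/R = 2161·0.0119/24.2 = 1.062.
Step 4 — Bandwidth: Δω = ω₀/Q = 2034 rad/s; BW = Δω/(2π) = 323.7 Hz.

(a) f₀ = 343.9 Hz  (b) Q = 1.062  (c) BW = 323.7 Hz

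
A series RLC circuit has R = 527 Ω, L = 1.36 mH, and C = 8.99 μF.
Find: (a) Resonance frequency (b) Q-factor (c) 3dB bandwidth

Step 1 — Resonance: ω₀ = 1/√(LC) = 1/√(0.00136·8.99e-06) = 9044 rad/s.
Step 2 — f₀ = ω₀/(2π) = 1439 Hz.
Step 3 — Series Q: Q = ω₀L/R = 9044·0.00136/527 = 0.02334.
Step 4 — Bandwidth: Δω = ω₀/Q = 3.875e+05 rad/s; BW = Δω/(2π) = 6.167e+04 Hz.

(a) f₀ = 1439 Hz  (b) Q = 0.02334  (c) BW = 6.167e+04 Hz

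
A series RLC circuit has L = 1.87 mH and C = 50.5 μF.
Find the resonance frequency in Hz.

Step 1 — Resonance condition Im(Z)=0 gives ω₀ = 1/√(LC).
Step 2 — ω₀ = 1/√(0.00187·5.05e-05) = 3254 rad/s.
Step 3 — f₀ = ω₀/(2π) = 517.9 Hz.

f₀ = 517.9 Hz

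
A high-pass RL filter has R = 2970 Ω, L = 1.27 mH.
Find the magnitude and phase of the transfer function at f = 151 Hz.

Step 1 — Angular frequency: ω = 2π·151 = 948.8 rad/s.
Step 2 — Transfer function: H(jω) = jωL/(R + jωL).
Step 3 — Numerator jωL = j·1.205; denominator R + jωL = 2970 + j1.205.
Step 4 — H = 1.646e-07 + j0.0004057.
Step 5 — Magnitude: |H| = 0.0004057 (-67.8 dB); phase: φ = 90.0°.

|H| = 0.0004057 (-67.8 dB), φ = 90.0°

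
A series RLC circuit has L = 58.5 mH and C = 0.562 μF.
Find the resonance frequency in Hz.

Step 1 — Resonance condition Im(Z)=0 gives ω₀ = 1/√(LC).
Step 2 — ω₀ = 1/√(0.0585·5.62e-07) = 5515 rad/s.
Step 3 — f₀ = ω₀/(2π) = 877.8 Hz.

f₀ = 877.8 Hz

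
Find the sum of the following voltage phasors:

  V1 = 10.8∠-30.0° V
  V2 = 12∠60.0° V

Step 1 — Convert each phasor to rectangular form:
  V1 = 10.8·(cos(-30.0°) + j·sin(-30.0°)) = 9.353 - j5.4 V
  V2 = 12·(cos(60.0°) + j·sin(60.0°)) = 6 + j10.39 V
Step 2 — Sum components: V_total = 15.35 + j4.992 V.
Step 3 — Convert to polar: |V_total| = 16.14 V, ∠V_total = 18.0°.

V_total = 16.14∠18.0° V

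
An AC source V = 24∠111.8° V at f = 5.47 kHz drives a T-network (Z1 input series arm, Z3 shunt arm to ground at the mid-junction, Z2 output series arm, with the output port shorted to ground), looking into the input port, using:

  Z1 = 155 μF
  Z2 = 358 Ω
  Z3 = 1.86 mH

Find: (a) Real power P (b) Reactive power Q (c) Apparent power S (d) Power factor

Step 1 — Angular frequency: ω = 2π·f = 2π·5470 = 3.437e+04 rad/s.
Step 2 — Component impedances:
  Z1: Z = 1/(jωC) = -j/(ω·C) = 0 - j0.1877 Ω
  Z2: Z = R = 358 Ω
  Z3: Z = jωL = j·3.437e+04·0.00186 = 0 + j63.93 Ω
Step 3 — With the output port shorted to ground, the output series arm Z2 runs from the junction to ground; the shunt arm Z3 also runs from the junction to ground. They appear in parallel: Z3 || Z2 = 11.06 + j61.95 Ω.
Step 4 — Series with input arm Z1: Z_in = Z1 + (Z3 || Z2) = 11.06 + j61.76 Ω = 62.75∠79.8° Ω.
Step 5 — Source phasor: V = 24∠111.8° V = -8.913 + j22.28 V.
Step 6 — Current: I = V / Z = 0.3245 + j0.2024 A = 0.3825∠32.0° A.
Step 7 — Complex power: S = V·I* = 1.618 + j9.036 VA.
Step 8 — Real power: P = Re(S) = 1.618 W.
Step 9 — Reactive power: Q = Im(S) = 9.036 VAR.
Step 10 — Apparent power: |S| = 9.18 VA.
Step 11 — Power factor: PF = P/|S| = 0.1763 (lagging).

(a) P = 1.618 W  (b) Q = 9.036 VAR  (c) S = 9.18 VA  (d) PF = 0.1763 (lagging)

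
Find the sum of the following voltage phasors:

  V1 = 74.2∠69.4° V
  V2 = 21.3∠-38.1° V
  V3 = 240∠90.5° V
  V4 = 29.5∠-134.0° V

Step 1 — Convert each phasor to rectangular form:
  V1 = 74.2·(cos(69.4°) + j·sin(69.4°)) = 26.11 + j69.46 V
  V2 = 21.3·(cos(-38.1°) + j·sin(-38.1°)) = 16.76 - j13.14 V
  V3 = 240·(cos(90.5°) + j·sin(90.5°)) = -2.094 + j240 V
  V4 = 29.5·(cos(-134.0°) + j·sin(-134.0°)) = -20.49 - j21.22 V
Step 2 — Sum components: V_total = 20.28 + j275.1 V.
Step 3 — Convert to polar: |V_total| = 275.8 V, ∠V_total = 85.8°.

V_total = 275.8∠85.8° V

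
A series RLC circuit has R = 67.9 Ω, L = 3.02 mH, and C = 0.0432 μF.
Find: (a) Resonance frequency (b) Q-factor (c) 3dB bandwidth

Step 1 — Resonance: ω₀ = 1/√(LC) = 1/√(0.00302·4.32e-08) = 8.755e+04 rad/s.
Step 2 — f₀ = ω₀/(2π) = 1.393e+04 Hz.
Step 3 — Series Q: Q = ω₀L/R = 8.755e+04·0.00302/67.9 = 3.894.
Step 4 — Bandwidth: Δω = ω₀/Q = 2.248e+04 rad/s; BW = Δω/(2π) = 3578 Hz.

(a) f₀ = 1.393e+04 Hz  (b) Q = 3.894  (c) BW = 3578 Hz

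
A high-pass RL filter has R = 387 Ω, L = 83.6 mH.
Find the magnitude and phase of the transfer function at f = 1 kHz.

Step 1 — Angular frequency: ω = 2π·1000 = 6283 rad/s.
Step 2 — Transfer function: H(jω) = jωL/(R + jωL).
Step 3 — Numerator jωL = j·525.3; denominator R + jωL = 387 + j525.3.
Step 4 — H = 0.6482 + j0.4775.
Step 5 — Magnitude: |H| = 0.8051 (-1.9 dB); phase: φ = 36.4°.

|H| = 0.8051 (-1.9 dB), φ = 36.4°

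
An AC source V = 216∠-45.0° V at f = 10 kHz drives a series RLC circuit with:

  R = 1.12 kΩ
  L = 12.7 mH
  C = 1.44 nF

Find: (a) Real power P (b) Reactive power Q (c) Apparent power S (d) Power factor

Step 1 — Angular frequency: ω = 2π·f = 2π·1e+04 = 6.283e+04 rad/s.
Step 2 — Component impedances:
  R: Z = R = 1120 Ω
  L: Z = jωL = j·6.283e+04·0.0127 = 0 + j798 Ω
  C: Z = 1/(jωC) = -j/(ω·C) = 0 - j1.105e+04 Ω
Step 3 — Series combination: Z_total = R + L + C = 1120 - j1.025e+04 Ω = 1.032e+04∠-83.8° Ω.
Step 4 — Source phasor: V = 216∠-45.0° V = 152.7 - j152.7 V.
Step 5 — Current: I = V / Z = 0.01633 + j0.01311 A = 0.02094∠38.8° A.
Step 6 — Complex power: S = V·I* = 0.4911 - j4.496 VA.
Step 7 — Real power: P = Re(S) = 0.4911 W.
Step 8 — Reactive power: Q = Im(S) = -4.496 VAR.
Step 9 — Apparent power: |S| = 4.523 VA.
Step 10 — Power factor: PF = P/|S| = 0.1086 (leading).

(a) P = 0.4911 W  (b) Q = -4.496 VAR  (c) S = 4.523 VA  (d) PF = 0.1086 (leading)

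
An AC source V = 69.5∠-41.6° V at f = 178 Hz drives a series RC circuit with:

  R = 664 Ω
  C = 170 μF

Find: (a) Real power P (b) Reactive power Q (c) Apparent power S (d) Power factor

Step 1 — Angular frequency: ω = 2π·f = 2π·178 = 1118 rad/s.
Step 2 — Component impedances:
  R: Z = R = 664 Ω
  C: Z = 1/(jωC) = -j/(ω·C) = 0 - j5.26 Ω
Step 3 — Series combination: Z_total = R + C = 664 - j5.26 Ω = 664∠-0.5° Ω.
Step 4 — Source phasor: V = 69.5∠-41.6° V = 51.97 - j46.14 V.
Step 5 — Current: I = V / Z = 0.07882 - j0.06887 A = 0.1047∠-41.1° A.
Step 6 — Complex power: S = V·I* = 7.274 - j0.05762 VA.
Step 7 — Real power: P = Re(S) = 7.274 W.
Step 8 — Reactive power: Q = Im(S) = -0.05762 VAR.
Step 9 — Apparent power: |S| = 7.274 VA.
Step 10 — Power factor: PF = P/|S| = 1 (leading).

(a) P = 7.274 W  (b) Q = -0.05762 VAR  (c) S = 7.274 VA  (d) PF = 1 (leading)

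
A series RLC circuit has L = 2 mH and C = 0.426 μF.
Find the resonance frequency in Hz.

Step 1 — Resonance condition Im(Z)=0 gives ω₀ = 1/√(LC).
Step 2 — ω₀ = 1/√(0.002·4.26e-07) = 3.426e+04 rad/s.
Step 3 — f₀ = ω₀/(2π) = 5453 Hz.

f₀ = 5453 Hz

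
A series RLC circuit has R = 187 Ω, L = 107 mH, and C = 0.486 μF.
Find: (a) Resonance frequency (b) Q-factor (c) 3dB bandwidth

Step 1 — Resonance condition Im(Z)=0 gives ω₀ = 1/√(LC).
Step 2 — ω₀ = 1/√(0.107·4.86e-07) = 4385 rad/s.
Step 3 — f₀ = ω₀/(2π) = 697.9 Hz.
Step 4 — Series Q: Q = ω₀L/R = 4385·0.107/187 = 2.509.
Step 5 — 3dB bandwidth: Δω = ω₀/Q = 1748 rad/s; BW = Δω/(2π) = 278.1 Hz.

(a) f₀ = 697.9 Hz  (b) Q = 2.509  (c) BW = 278.1 Hz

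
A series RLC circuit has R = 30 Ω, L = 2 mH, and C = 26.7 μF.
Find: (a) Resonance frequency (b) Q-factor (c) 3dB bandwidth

Step 1 — Resonance condition Im(Z)=0 gives ω₀ = 1/√(LC).
Step 2 — ω₀ = 1/√(0.002·2.67e-05) = 4327 rad/s.
Step 3 — f₀ = ω₀/(2π) = 688.7 Hz.
Step 4 — Series Q: Q = ω₀L/R = 4327·0.002/30 = 0.2885.
Step 5 — 3dB bandwidth: Δω = ω₀/Q = 1.5e+04 rad/s; BW = Δω/(2π) = 2387 Hz.

(a) f₀ = 688.7 Hz  (b) Q = 0.2885  (c) BW = 2387 Hz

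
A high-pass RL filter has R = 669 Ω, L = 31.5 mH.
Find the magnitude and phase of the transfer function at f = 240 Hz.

Step 1 — Angular frequency: ω = 2π·240 = 1508 rad/s.
Step 2 — Transfer function: H(jω) = jωL/(R + jωL).
Step 3 — Numerator jωL = j·47.5; denominator R + jωL = 669 + j47.5.
Step 4 — H = 0.005016 + j0.07065.
Step 5 — Magnitude: |H| = 0.07082 (-23.0 dB); phase: φ = 85.9°.

|H| = 0.07082 (-23.0 dB), φ = 85.9°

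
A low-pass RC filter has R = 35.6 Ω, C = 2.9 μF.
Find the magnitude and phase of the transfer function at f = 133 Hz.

Step 1 — Angular frequency: ω = 2π·133 = 835.7 rad/s.
Step 2 — Transfer function: H(jω) = 1/(1 + jωRC).
Step 3 — Denominator: 1 + jωRC = 1 + j·835.7·35.6·2.9e-06 = 1 + j0.08627.
Step 4 — H = 0.9926 - j0.08564.
Step 5 — Magnitude: |H| = 0.9963 (-0.0 dB); phase: φ = -4.9°.

|H| = 0.9963 (-0.0 dB), φ = -4.9°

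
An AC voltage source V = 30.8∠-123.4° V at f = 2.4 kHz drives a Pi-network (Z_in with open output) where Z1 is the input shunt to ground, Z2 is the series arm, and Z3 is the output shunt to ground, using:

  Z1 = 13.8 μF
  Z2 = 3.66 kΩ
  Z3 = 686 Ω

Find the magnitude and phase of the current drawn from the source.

Step 1 — Angular frequency: ω = 2π·f = 2π·2400 = 1.508e+04 rad/s.
Step 2 — Component impedances:
  Z1: Z = 1/(jωC) = -j/(ω·C) = 0 - j4.805 Ω
  Z2: Z = R = 3660 Ω
  Z3: Z = R = 686 Ω
Step 3 — With open output, the series arm Z2 and the output shunt Z3 appear in series to ground: Z2 + Z3 = 4346 Ω.
Step 4 — Parallel with input shunt Z1: Z_in = Z1 || (Z2 + Z3) = 0.005313 - j4.805 Ω = 4.805∠-89.9° Ω.
Step 5 — Source phasor: V = 30.8∠-123.4° V = -16.95 - j25.71 V.
Step 6 — Ohm's law: I = V / Z_total = (-16.95 - j25.71) / (0.005313 - j4.805) = 5.347 - j3.534 A.
Step 7 — Convert to polar: |I| = 6.409 A, ∠I = -33.5°.

I = 6.409∠-33.5° A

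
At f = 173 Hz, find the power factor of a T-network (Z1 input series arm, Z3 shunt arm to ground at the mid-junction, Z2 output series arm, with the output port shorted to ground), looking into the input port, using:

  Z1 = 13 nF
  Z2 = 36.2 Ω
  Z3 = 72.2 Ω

Step 1 — Angular frequency: ω = 2π·f = 2π·173 = 1087 rad/s.
Step 2 — Component impedances:
  Z1: Z = 1/(jωC) = -j/(ω·C) = 0 - j7.077e+04 Ω
  Z2: Z = R = 36.2 Ω
  Z3: Z = R = 72.2 Ω
Step 3 — With the output port shorted to ground, the output series arm Z2 runs from the junction to ground; the shunt arm Z3 also runs from the junction to ground. They appear in parallel: Z3 || Z2 = 24.11 Ω.
Step 4 — Series with input arm Z1: Z_in = Z1 + (Z3 || Z2) = 24.11 - j7.077e+04 Ω = 7.077e+04∠-90.0° Ω.
Step 5 — Power factor: PF = cos(φ) = Re(Z)/|Z| = 24.11/7.077e+04 = 0.0003407.
Step 6 — Type: Im(Z) = -7.077e+04 ⇒ leading (phase φ = -90.0°).

PF = 0.0003407 (leading, φ = -90.0°)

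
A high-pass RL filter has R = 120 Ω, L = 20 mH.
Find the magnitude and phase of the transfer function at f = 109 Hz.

Step 1 — Angular frequency: ω = 2π·109 = 684.9 rad/s.
Step 2 — Transfer function: H(jω) = jωL/(R + jωL).
Step 3 — Numerator jωL = j·13.7; denominator R + jωL = 120 + j13.7.
Step 4 — H = 0.01286 + j0.1127.
Step 5 — Magnitude: |H| = 0.1134 (-18.9 dB); phase: φ = 83.5°.

|H| = 0.1134 (-18.9 dB), φ = 83.5°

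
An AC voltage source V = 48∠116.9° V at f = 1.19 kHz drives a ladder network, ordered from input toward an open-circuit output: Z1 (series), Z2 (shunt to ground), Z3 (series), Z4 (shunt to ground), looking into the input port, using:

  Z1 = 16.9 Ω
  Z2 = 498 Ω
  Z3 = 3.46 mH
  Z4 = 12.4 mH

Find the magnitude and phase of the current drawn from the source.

Step 1 — Angular frequency: ω = 2π·f = 2π·1190 = 7477 rad/s.
Step 2 — Component impedances:
  Z1: Z = R = 16.9 Ω
  Z2: Z = R = 498 Ω
  Z3: Z = jωL = j·7477·0.00346 = 0 + j25.87 Ω
  Z4: Z = jωL = j·7477·0.0124 = 0 + j92.71 Ω
Step 3 — Ladder network (open output): work backward from the far end, alternating series and parallel combinations. Z_in = 43.62 + j112.2 Ω = 120.4∠68.8° Ω.
Step 4 — Source phasor: V = 48∠116.9° V = -21.72 + j42.81 V.
Step 5 — Ohm's law: I = V / Z_total = (-21.72 + j42.81) / (43.62 + j112.2) = 0.266 + j0.2969 A.
Step 6 — Convert to polar: |I| = 0.3987 A, ∠I = 48.1°.

I = 0.3987∠48.1° A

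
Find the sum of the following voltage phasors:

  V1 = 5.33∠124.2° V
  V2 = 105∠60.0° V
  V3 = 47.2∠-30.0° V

Step 1 — Convert each phasor to rectangular form:
  V1 = 5.33·(cos(124.2°) + j·sin(124.2°)) = -2.996 + j4.408 V
  V2 = 105·(cos(60.0°) + j·sin(60.0°)) = 52.5 + j90.93 V
  V3 = 47.2·(cos(-30.0°) + j·sin(-30.0°)) = 40.88 - j23.6 V
Step 2 — Sum components: V_total = 90.38 + j71.74 V.
Step 3 — Convert to polar: |V_total| = 115.4 V, ∠V_total = 38.4°.

V_total = 115.4∠38.4° V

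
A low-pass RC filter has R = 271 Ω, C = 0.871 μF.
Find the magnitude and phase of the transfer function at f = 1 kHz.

Step 1 — Angular frequency: ω = 2π·1000 = 6283 rad/s.
Step 2 — Transfer function: H(jω) = 1/(1 + jωRC).
Step 3 — Denominator: 1 + jωRC = 1 + j·6283·271·8.71e-07 = 1 + j1.483.
Step 4 — H = 0.3125 - j0.4635.
Step 5 — Magnitude: |H| = 0.5591 (-5.1 dB); phase: φ = -56.0°.

|H| = 0.5591 (-5.1 dB), φ = -56.0°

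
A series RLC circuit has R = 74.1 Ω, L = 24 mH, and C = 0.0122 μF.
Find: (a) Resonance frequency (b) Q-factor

Step 1 — Resonance condition Im(Z)=0 gives ω₀ = 1/√(LC).
Step 2 — ω₀ = 1/√(0.024·1.22e-08) = 5.844e+04 rad/s.
Step 3 — f₀ = ω₀/(2π) = 9301 Hz.
Step 4 — Series Q: Q = ω₀L/R = 5.844e+04·0.024/74.1 = 18.93.

(a) f₀ = 9301 Hz  (b) Q = 18.93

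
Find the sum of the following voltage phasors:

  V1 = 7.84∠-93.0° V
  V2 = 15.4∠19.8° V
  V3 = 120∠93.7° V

Step 1 — Convert each phasor to rectangular form:
  V1 = 7.84·(cos(-93.0°) + j·sin(-93.0°)) = -0.4103 - j7.829 V
  V2 = 15.4·(cos(19.8°) + j·sin(19.8°)) = 14.49 + j5.217 V
  V3 = 120·(cos(93.7°) + j·sin(93.7°)) = -7.744 + j119.7 V
Step 2 — Sum components: V_total = 6.335 + j117.1 V.
Step 3 — Convert to polar: |V_total| = 117.3 V, ∠V_total = 86.9°.

V_total = 117.3∠86.9° V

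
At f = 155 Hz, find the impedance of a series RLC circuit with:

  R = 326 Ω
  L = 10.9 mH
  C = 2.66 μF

Step 1 — Angular frequency: ω = 2π·f = 2π·155 = 973.9 rad/s.
Step 2 — Component impedances:
  R: Z = R = 326 Ω
  L: Z = jωL = j·973.9·0.0109 = 0 + j10.62 Ω
  C: Z = 1/(jωC) = -j/(ω·C) = 0 - j386 Ω
Step 3 — Series combination: Z_total = R + L + C = 326 - j375.4 Ω = 497.2∠-49.0° Ω.

Z = 326 - j375.4 Ω = 497.2∠-49.0° Ω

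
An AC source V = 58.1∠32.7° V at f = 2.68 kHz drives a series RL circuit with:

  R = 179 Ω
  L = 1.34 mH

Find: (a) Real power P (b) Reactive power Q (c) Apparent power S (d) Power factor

Step 1 — Angular frequency: ω = 2π·f = 2π·2680 = 1.684e+04 rad/s.
Step 2 — Component impedances:
  R: Z = R = 179 Ω
  L: Z = jωL = j·1.684e+04·0.00134 = 0 + j22.56 Ω
Step 3 — Series combination: Z_total = R + L = 179 + j22.56 Ω = 180.4∠7.2° Ω.
Step 4 — Source phasor: V = 58.1∠32.7° V = 48.89 + j31.39 V.
Step 5 — Current: I = V / Z = 0.2906 + j0.1387 A = 0.322∠25.5° A.
Step 6 — Complex power: S = V·I* = 18.56 + j2.34 VA.
Step 7 — Real power: P = Re(S) = 18.56 W.
Step 8 — Reactive power: Q = Im(S) = 2.34 VAR.
Step 9 — Apparent power: |S| = 18.71 VA.
Step 10 — Power factor: PF = P/|S| = 0.9921 (lagging).

(a) P = 18.56 W  (b) Q = 2.34 VAR  (c) S = 18.71 VA  (d) PF = 0.9921 (lagging)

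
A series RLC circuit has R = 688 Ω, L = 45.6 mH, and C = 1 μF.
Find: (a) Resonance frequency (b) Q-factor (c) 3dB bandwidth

Step 1 — Resonance condition Im(Z)=0 gives ω₀ = 1/√(LC).
Step 2 — ω₀ = 1/√(0.0456·1e-06) = 4683 rad/s.
Step 3 — f₀ = ω₀/(2π) = 745.3 Hz.
Step 4 — Series Q: Q = ω₀L/R = 4683·0.0456/688 = 0.3104.
Step 5 — 3dB bandwidth: Δω = ω₀/Q = 1.509e+04 rad/s; BW = Δω/(2π) = 2401 Hz.

(a) f₀ = 745.3 Hz  (b) Q = 0.3104  (c) BW = 2401 Hz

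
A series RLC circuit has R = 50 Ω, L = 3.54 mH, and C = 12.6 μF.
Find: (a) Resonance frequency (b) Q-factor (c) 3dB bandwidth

Step 1 — Resonance: ω₀ = 1/√(LC) = 1/√(0.00354·1.26e-05) = 4735 rad/s.
Step 2 — f₀ = ω₀/(2π) = 753.6 Hz.
Step 3 — Series Q: Q = ω₀L/R = 4735·0.00354/50 = 0.3352.
Step 4 — Bandwidth: Δω = ω₀/Q = 1.412e+04 rad/s; BW = Δω/(2π) = 2248 Hz.

(a) f₀ = 753.6 Hz  (b) Q = 0.3352  (c) BW = 2248 Hz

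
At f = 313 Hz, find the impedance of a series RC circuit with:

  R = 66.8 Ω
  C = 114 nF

Step 1 — Angular frequency: ω = 2π·f = 2π·313 = 1967 rad/s.
Step 2 — Component impedances:
  R: Z = R = 66.8 Ω
  C: Z = 1/(jωC) = -j/(ω·C) = 0 - j4460 Ω
Step 3 — Series combination: Z_total = R + C = 66.8 - j4460 Ω = 4461∠-89.1° Ω.

Z = 66.8 - j4460 Ω = 4461∠-89.1° Ω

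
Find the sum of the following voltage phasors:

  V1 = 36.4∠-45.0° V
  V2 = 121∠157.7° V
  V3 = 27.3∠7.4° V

Step 1 — Convert each phasor to rectangular form:
  V1 = 36.4·(cos(-45.0°) + j·sin(-45.0°)) = 25.74 - j25.74 V
  V2 = 121·(cos(157.7°) + j·sin(157.7°)) = -112 + j45.91 V
  V3 = 27.3·(cos(7.4°) + j·sin(7.4°)) = 27.07 + j3.516 V
Step 2 — Sum components: V_total = -59.14 + j23.69 V.
Step 3 — Convert to polar: |V_total| = 63.71 V, ∠V_total = 158.2°.

V_total = 63.71∠158.2° V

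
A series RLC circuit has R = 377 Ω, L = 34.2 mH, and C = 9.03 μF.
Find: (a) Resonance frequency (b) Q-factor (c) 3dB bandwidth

Step 1 — Resonance: ω₀ = 1/√(LC) = 1/√(0.0342·9.03e-06) = 1799 rad/s.
Step 2 — f₀ = ω₀/(2π) = 286.4 Hz.
Step 3 — Series Q: Q = ω₀L/R = 1799·0.0342/377 = 0.1632.
Step 4 — Bandwidth: Δω = ω₀/Q = 1.102e+04 rad/s; BW = Δω/(2π) = 1754 Hz.

(a) f₀ = 286.4 Hz  (b) Q = 0.1632  (c) BW = 1754 Hz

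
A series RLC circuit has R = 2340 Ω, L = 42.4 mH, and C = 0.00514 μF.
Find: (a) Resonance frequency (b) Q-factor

Step 1 — Resonance condition Im(Z)=0 gives ω₀ = 1/√(LC).
Step 2 — ω₀ = 1/√(0.0424·5.14e-09) = 6.774e+04 rad/s.
Step 3 — f₀ = ω₀/(2π) = 1.078e+04 Hz.
Step 4 — Series Q: Q = ω₀L/R = 6.774e+04·0.0424/2340 = 1.227.

(a) f₀ = 1.078e+04 Hz  (b) Q = 1.227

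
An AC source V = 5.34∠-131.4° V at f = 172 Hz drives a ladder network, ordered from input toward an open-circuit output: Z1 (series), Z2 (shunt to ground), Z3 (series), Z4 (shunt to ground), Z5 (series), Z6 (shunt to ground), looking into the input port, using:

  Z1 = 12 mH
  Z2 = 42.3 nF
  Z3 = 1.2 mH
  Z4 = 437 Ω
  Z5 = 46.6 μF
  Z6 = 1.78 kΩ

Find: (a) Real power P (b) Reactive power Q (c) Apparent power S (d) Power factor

Step 1 — Angular frequency: ω = 2π·f = 2π·172 = 1081 rad/s.
Step 2 — Component impedances:
  Z1: Z = jωL = j·1081·0.012 = 0 + j12.97 Ω
  Z2: Z = 1/(jωC) = -j/(ω·C) = 0 - j2.188e+04 Ω
  Z3: Z = jωL = j·1081·0.0012 = 0 + j1.297 Ω
  Z4: Z = R = 437 Ω
  Z5: Z = 1/(jωC) = -j/(ω·C) = 0 - j19.86 Ω
  Z6: Z = R = 1780 Ω
Step 3 — Ladder network (open output): work backward from the far end, alternating series and parallel combinations. Z_in = 350.8 + j7.867 Ω = 350.9∠1.3° Ω.
Step 4 — Source phasor: V = 5.34∠-131.4° V = -3.531 - j4.006 V.
Step 5 — Current: I = V / Z = -0.01032 - j0.01119 A = 0.01522∠-132.7° A.
Step 6 — Complex power: S = V·I* = 0.08125 + j0.001822 VA.
Step 7 — Real power: P = Re(S) = 0.08125 W.
Step 8 — Reactive power: Q = Im(S) = 0.001822 VAR.
Step 9 — Apparent power: |S| = 0.08127 VA.
Step 10 — Power factor: PF = P/|S| = 0.9997 (lagging).

(a) P = 0.08125 W  (b) Q = 0.001822 VAR  (c) S = 0.08127 VA  (d) PF = 0.9997 (lagging)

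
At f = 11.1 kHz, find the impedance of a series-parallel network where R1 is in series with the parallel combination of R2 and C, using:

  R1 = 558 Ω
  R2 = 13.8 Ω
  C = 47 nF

Step 1 — Angular frequency: ω = 2π·f = 2π·1.11e+04 = 6.974e+04 rad/s.
Step 2 — Component impedances:
  R1: Z = R = 558 Ω
  R2: Z = R = 13.8 Ω
  C: Z = 1/(jωC) = -j/(ω·C) = 0 - j305.1 Ω
Step 3 — Parallel branch: R2 || C = 1/(1/R2 + 1/C) = 13.77 - j0.623 Ω.
Step 4 — Series with R1: Z_total = R1 + (R2 || C) = 571.8 - j0.623 Ω = 571.8∠-0.1° Ω.

Z = 571.8 - j0.623 Ω = 571.8∠-0.1° Ω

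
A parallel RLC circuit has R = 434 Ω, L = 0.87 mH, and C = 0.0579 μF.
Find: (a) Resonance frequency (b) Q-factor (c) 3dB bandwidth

Step 1 — Resonance: ω₀ = 1/√(LC) = 1/√(0.00087·5.79e-08) = 1.409e+05 rad/s.
Step 2 — f₀ = ω₀/(2π) = 2.242e+04 Hz.
Step 3 — Parallel Q: Q = R/(ω₀L) = 434/(1.409e+05·0.00087) = 3.541.
Step 4 — Bandwidth: Δω = ω₀/Q = 3.98e+04 rad/s; BW = Δω/(2π) = 6334 Hz.

(a) f₀ = 2.242e+04 Hz  (b) Q = 3.541  (c) BW = 6334 Hz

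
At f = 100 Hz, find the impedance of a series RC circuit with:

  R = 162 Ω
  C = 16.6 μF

Step 1 — Angular frequency: ω = 2π·f = 2π·100 = 628.3 rad/s.
Step 2 — Component impedances:
  R: Z = R = 162 Ω
  C: Z = 1/(jωC) = -j/(ω·C) = 0 - j95.88 Ω
Step 3 — Series combination: Z_total = R + C = 162 - j95.88 Ω = 188.2∠-30.6° Ω.

Z = 162 - j95.88 Ω = 188.2∠-30.6° Ω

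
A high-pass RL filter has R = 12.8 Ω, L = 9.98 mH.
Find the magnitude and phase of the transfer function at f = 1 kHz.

Step 1 — Angular frequency: ω = 2π·1000 = 6283 rad/s.
Step 2 — Transfer function: H(jω) = jωL/(R + jωL).
Step 3 — Numerator jωL = j·62.71; denominator R + jωL = 12.8 + j62.71.
Step 4 — H = 0.96 + j0.196.
Step 5 — Magnitude: |H| = 0.9798 (-0.2 dB); phase: φ = 11.5°.

|H| = 0.9798 (-0.2 dB), φ = 11.5°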